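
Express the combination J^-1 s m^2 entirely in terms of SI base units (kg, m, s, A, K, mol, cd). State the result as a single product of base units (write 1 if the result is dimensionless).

J = kg·m²·s⁻².
So J⁻¹ = kg⁻¹·m⁻²·s².
Combining: J⁻¹·s·m² = (kg⁻¹·m⁻²·s²) · s · m² = kg⁻¹·s³.

kg⁻¹·s³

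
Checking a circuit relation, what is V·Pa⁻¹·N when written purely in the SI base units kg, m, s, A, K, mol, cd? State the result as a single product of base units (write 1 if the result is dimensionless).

kg·m⁴·s⁻³·A⁻¹

V = W/A (potential = power per current),
    = kg·m²·s⁻³·A⁻¹.
Pa = N/m² (pressure = force per area),
    = kg·m⁻¹·s⁻².
So Pa⁻¹ = kg⁻¹·m·s².
N = kg·m/s² = kg·m·s⁻² (force = mass × acceleration).
Combining: V·Pa⁻¹·N = (kg·m²·s⁻³·A⁻¹) · (kg⁻¹·m·s²) · (kg·m·s⁻²) = kg·m⁴·s⁻³·A⁻¹.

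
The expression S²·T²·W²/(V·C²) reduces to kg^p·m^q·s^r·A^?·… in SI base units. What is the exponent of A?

V = kg·m²·s⁻³·A⁻¹.
So V⁻¹ = kg⁻¹·m⁻²·s³·A.
S = kg⁻¹·m⁻²·s³·A².
So S² = kg⁻²·m⁻⁴·s⁶·A⁴.
T = kg·s⁻²·A⁻¹.
So T² = kg²·s⁻⁴·A⁻².
C = s·A.
So C⁻² = s⁻²·A⁻².
W = kg·m²·s⁻³.
So W² = kg²·m⁴·s⁻⁶.
Combining: V⁻¹·S²·T²·C⁻²·W² = (kg⁻¹·m⁻²·s³·A) · (kg⁻²·m⁻⁴·s⁶·A⁴) · (kg²·s⁻⁴·A⁻²) · (s⁻²·A⁻²) · (kg²·m⁴·s⁻⁶) = kg·m⁻²·s⁻³·A.
The exponent of A is 1.

1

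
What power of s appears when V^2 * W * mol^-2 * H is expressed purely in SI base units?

V = kg·m²·s⁻³·A⁻¹.
So V² = kg²·m⁴·s⁻⁶·A⁻².
W = kg·m²·s⁻³.
H = kg·m²·s⁻²·A⁻².
Combining: V²·W·mol⁻²·H = (kg²·m⁴·s⁻⁶·A⁻²) · (kg·m²·s⁻³) · mol⁻² · (kg·m²·s⁻²·A⁻²) = kg⁴·m⁸·s⁻¹¹·A⁻⁴·mol⁻².
The exponent of s is -11.

-11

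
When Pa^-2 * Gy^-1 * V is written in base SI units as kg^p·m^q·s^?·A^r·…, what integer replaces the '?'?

3

Pa = kg·m⁻¹·s⁻².
So Pa⁻² = kg⁻²·m²·s⁴.
Gy = m²·s⁻².
So Gy⁻¹ = m⁻²·s².
V = kg·m²·s⁻³·A⁻¹.
Combining: Pa⁻²·Gy⁻¹·V = (kg⁻²·m²·s⁴) · (m⁻²·s²) · (kg·m²·s⁻³·A⁻¹) = kg⁻¹·m²·s³·A⁻¹.
The exponent of s is 3.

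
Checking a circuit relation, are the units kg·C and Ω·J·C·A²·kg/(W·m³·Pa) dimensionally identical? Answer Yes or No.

Left side:
  C = A·s = s·A (charge = current × time).
  Combining: kg·C = kg · (s·A) = kg·s·A.
Right side:
  Ω = kg·m²·s⁻³·A⁻².
  J = kg·m²·s⁻².
  W = kg·m²·s⁻³.
  So W⁻¹ = kg⁻¹·m⁻²·s³.
  C = s·A.
  Pa = kg·m⁻¹·s⁻².
  So Pa⁻¹ = kg⁻¹·m·s².
  Combining: Ω·J·W⁻¹·C·A²·m⁻³·Pa⁻¹·kg = (kg·m²·s⁻³·A⁻²) · (kg·m²·s⁻²) · (kg⁻¹·m⁻²·s³) · (s·A) · A² · m⁻³ · (kg⁻¹·m·s²) · kg = kg·s·A.
Both reduce to kg·s·A.

Yes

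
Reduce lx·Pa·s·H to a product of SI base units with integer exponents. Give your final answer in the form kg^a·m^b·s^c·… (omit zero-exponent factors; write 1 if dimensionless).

kg²·m⁻¹·s⁻³·A⁻²·cd

lx = m⁻²·cd.
Pa = kg·m⁻¹·s⁻².
H = kg·m²·s⁻²·A⁻².
Combining: lx·Pa·s·H = (m⁻²·cd) · (kg·m⁻¹·s⁻²) · s · (kg·m²·s⁻²·A⁻²) = kg²·m⁻¹·s⁻³·A⁻²·cd.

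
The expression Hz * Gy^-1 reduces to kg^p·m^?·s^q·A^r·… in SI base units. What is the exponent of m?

Hz = 1/s = s⁻¹ (frequency is cycles per second).
Gy = J/kg (absorbed dose = energy per mass),
    = m²·s⁻².
So Gy⁻¹ = m⁻²·s².
Combining: Hz·Gy⁻¹ = s⁻¹ · (m⁻²·s²) = m⁻²·s.
The exponent of m is -2.

-2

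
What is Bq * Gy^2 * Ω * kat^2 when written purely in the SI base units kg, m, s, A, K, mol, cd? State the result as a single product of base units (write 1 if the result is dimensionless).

Bq = s⁻¹.
Gy = m²·s⁻².
So Gy² = m⁴·s⁻⁴.
Ω = kg·m²·s⁻³·A⁻².
kat = s⁻¹·mol.
So kat² = s⁻²·mol².
Combining: Bq·Gy²·Ω·kat² = s⁻¹ · (m⁴·s⁻⁴) · (kg·m²·s⁻³·A⁻²) · (s⁻²·mol²) = kg·m⁶·s⁻¹⁰·A⁻²·mol².

kg·m⁶·s⁻¹⁰·A⁻²·mol²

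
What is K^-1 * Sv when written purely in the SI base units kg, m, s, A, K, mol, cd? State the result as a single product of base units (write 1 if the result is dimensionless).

Sv = J/kg (equivalent dose = energy per mass),
    = m²·s⁻².
Combining: K⁻¹·Sv = K⁻¹ · (m²·s⁻²) = m²·s⁻²·K⁻¹.

m²·s⁻²·K⁻¹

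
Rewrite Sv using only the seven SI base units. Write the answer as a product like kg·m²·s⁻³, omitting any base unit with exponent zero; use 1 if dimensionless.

Sv = m²·s⁻².

m²·s⁻²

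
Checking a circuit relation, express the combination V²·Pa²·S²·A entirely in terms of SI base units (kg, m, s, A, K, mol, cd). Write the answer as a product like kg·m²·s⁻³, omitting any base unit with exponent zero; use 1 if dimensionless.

kg²·m⁻²·s⁻⁴·A³

V = W/A (potential = power per current),
    = kg·m²·s⁻³·A⁻¹.
So V² = kg²·m⁴·s⁻⁶·A⁻².
Pa = N/m² (pressure = force per area),
    = kg·m⁻¹·s⁻².
So Pa² = kg²·m⁻²·s⁻⁴.
S = 1/Ω (conductance is reciprocal resistance),
    = kg⁻¹·m⁻²·s³·A².
So S² = kg⁻²·m⁻⁴·s⁶·A⁴.
Combining: V²·Pa²·S²·A = (kg²·m⁴·s⁻⁶·A⁻²) · (kg²·m⁻²·s⁻⁴) · (kg⁻²·m⁻⁴·s⁶·A⁴) · A = kg²·m⁻²·s⁻⁴·A³.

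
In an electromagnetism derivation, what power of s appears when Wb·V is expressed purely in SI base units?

Wb = V·s (flux: a volt is a weber per second),
    = kg·m²·s⁻²·A⁻¹.
V = W/A (potential = power per current),
    = kg·m²·s⁻³·A⁻¹.
Combining: Wb·V = (kg·m²·s⁻²·A⁻¹) · (kg·m²·s⁻³·A⁻¹) = kg²·m⁴·s⁻⁵·A⁻².
The exponent of s is -5.

-5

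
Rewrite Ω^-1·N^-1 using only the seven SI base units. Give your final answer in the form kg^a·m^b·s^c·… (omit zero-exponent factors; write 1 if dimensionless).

Ω = kg·m²·s⁻³·A⁻².
So Ω⁻¹ = kg⁻¹·m⁻²·s³·A².
N = kg·m·s⁻².
So N⁻¹ = kg⁻¹·m⁻¹·s².
Combining: Ω⁻¹·N⁻¹ = (kg⁻¹·m⁻²·s³·A²) · (kg⁻¹·m⁻¹·s²) = kg⁻²·m⁻³·s⁵·A².

kg⁻²·m⁻³·s⁵·A²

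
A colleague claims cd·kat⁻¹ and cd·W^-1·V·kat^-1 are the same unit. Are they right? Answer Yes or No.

No

Left side:
  kat = s⁻¹·mol.
  So kat⁻¹ = s·mol⁻¹.
  Combining: cd·kat⁻¹ = cd · (s·mol⁻¹) = s·mol⁻¹·cd.
Right side:
  W = kg·m²·s⁻³.
  So W⁻¹ = kg⁻¹·m⁻²·s³.
  V = kg·m²·s⁻³·A⁻¹.
  kat = s⁻¹·mol.
  So kat⁻¹ = s·mol⁻¹.
  Combining: cd·W⁻¹·V·kat⁻¹ = cd · (kg⁻¹·m⁻²·s³) · (kg·m²·s⁻³·A⁻¹) · (s·mol⁻¹) = s·A⁻¹·mol⁻¹·cd.
Left is s·mol⁻¹·cd; right is s·A⁻¹·mol⁻¹·cd — different.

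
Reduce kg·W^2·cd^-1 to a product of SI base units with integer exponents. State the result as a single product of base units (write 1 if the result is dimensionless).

kg³·m⁴·s⁻⁶·cd⁻¹

W = J/s (power = energy per time),
    = kg·m²·s⁻³.
So W² = kg²·m⁴·s⁻⁶.
Combining: kg·W²·cd⁻¹ = kg · (kg²·m⁴·s⁻⁶) · cd⁻¹ = kg³·m⁴·s⁻⁶·cd⁻¹.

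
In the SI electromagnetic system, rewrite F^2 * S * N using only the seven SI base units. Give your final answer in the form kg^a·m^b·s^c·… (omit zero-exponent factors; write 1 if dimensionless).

F = C/V (capacitance = charge per voltage),
    = A·s/(kg·m²·s⁻³·A⁻¹) (substituting C and V),
    = kg⁻¹·m⁻²·s⁴·A².
So F² = kg⁻²·m⁻⁴·s⁸·A⁴.
S = 1/Ω (conductance is reciprocal resistance),
    = kg⁻¹·m⁻²·s³·A².
N = kg·m/s² = kg·m·s⁻² (force = mass × acceleration).
Combining: F²·S·N = (kg⁻²·m⁻⁴·s⁸·A⁴) · (kg⁻¹·m⁻²·s³·A²) · (kg·m·s⁻²) = kg⁻²·m⁻⁵·s⁹·A⁶.

kg⁻²·m⁻⁵·s⁹·A⁶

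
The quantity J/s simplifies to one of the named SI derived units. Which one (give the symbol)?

J = N·m (work = force × distance),
    = kg·m²·s⁻².
Combining: J·s⁻¹ = (kg·m²·s⁻²) · s⁻¹ = kg·m²·s⁻³.
kg·m²·s⁻³ is the base-SI form of the watt.

W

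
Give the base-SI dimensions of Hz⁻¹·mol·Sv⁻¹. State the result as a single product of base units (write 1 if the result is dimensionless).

Hz = 1/s = s⁻¹ (frequency is cycles per second).
So Hz⁻¹ = s.
Sv = J/kg (equivalent dose = energy per mass),
    = m²·s⁻².
So Sv⁻¹ = m⁻²·s².
Combining: Hz⁻¹·mol·Sv⁻¹ = s · mol · (m⁻²·s²) = m⁻²·s³·mol.

m⁻²·s³·mol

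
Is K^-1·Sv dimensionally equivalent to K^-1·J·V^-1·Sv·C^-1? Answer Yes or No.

Left side:
  Sv = m²·s⁻².
  Combining: K⁻¹·Sv = K⁻¹ · (m²·s⁻²) = m²·s⁻²·K⁻¹.
Right side:
  J = N·m (work = force × distance),
      = kg·m²·s⁻².
  V = W/A (potential = power per current),
      = kg·m²·s⁻³·A⁻¹.
  So V⁻¹ = kg⁻¹·m⁻²·s³·A.
  Sv = J/kg (equivalent dose = energy per mass),
      = m²·s⁻².
  C = A·s = s·A (charge = current × time).
  So C⁻¹ = s⁻¹·A⁻¹.
  Combining: K⁻¹·J·V⁻¹·Sv·C⁻¹ = K⁻¹ · (kg·m²·s⁻²) · (kg⁻¹·m⁻²·s³·A) · (m²·s⁻²) · (s⁻¹·A⁻¹) = m²·s⁻²·K⁻¹.
Both reduce to m²·s⁻²·K⁻¹.

Yes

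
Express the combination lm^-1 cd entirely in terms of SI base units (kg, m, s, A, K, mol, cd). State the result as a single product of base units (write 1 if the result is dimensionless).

1

lm = cd·sr = cd (luminous flux; sr is dimensionless).
So lm⁻¹ = cd⁻¹.
Combining: lm⁻¹·cd = cd⁻¹ · cd = 1.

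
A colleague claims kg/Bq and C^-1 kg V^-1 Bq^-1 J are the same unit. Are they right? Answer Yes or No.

Left side:
  Bq = 1/s = s⁻¹ (activity is decays per second).
  So Bq⁻¹ = s.
  Combining: kg·Bq⁻¹ = kg · s = kg·s.
Right side:
  C = s·A.
  So C⁻¹ = s⁻¹·A⁻¹.
  V = kg·m²·s⁻³·A⁻¹.
  So V⁻¹ = kg⁻¹·m⁻²·s³·A.
  Bq = s⁻¹.
  So Bq⁻¹ = s.
  J = kg·m²·s⁻².
  Combining: C⁻¹·kg·V⁻¹·Bq⁻¹·J = (s⁻¹·A⁻¹) · kg · (kg⁻¹·m⁻²·s³·A) · s · (kg·m²·s⁻²) = kg·s.
Both reduce to kg·s.

Yes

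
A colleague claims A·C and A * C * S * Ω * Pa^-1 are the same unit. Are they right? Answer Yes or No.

No

Left side:
  C = s·A.
  Combining: A·C = A · (s·A) = s·A².
Right side:
  C = A·s = s·A (charge = current × time).
  S = 1/Ω (conductance is reciprocal resistance),
      = kg⁻¹·m⁻²·s³·A².
  Ω = V/A (resistance = voltage per current),
      = kg·m²·s⁻³·A⁻².
  Pa = N/m² (pressure = force per area),
      = kg·m⁻¹·s⁻².
  So Pa⁻¹ = kg⁻¹·m·s².
  Combining: A·C·S·Ω·Pa⁻¹ = A · (s·A) · (kg⁻¹·m⁻²·s³·A²) · (kg·m²·s⁻³·A⁻²) · (kg⁻¹·m·s²) = kg⁻¹·m·s³·A².
Left is s·A²; right is kg⁻¹·m·s³·A² — different.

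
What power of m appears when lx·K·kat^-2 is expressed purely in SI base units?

-2

lx = m⁻²·cd.
kat = s⁻¹·mol.
So kat⁻² = s²·mol⁻².
Combining: lx·K·kat⁻² = (m⁻²·cd) · K · (s²·mol⁻²) = m⁻²·s²·K·mol⁻²·cd.
The exponent of m is -2.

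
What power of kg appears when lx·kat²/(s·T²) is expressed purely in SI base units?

-2

lx = m⁻²·cd.
kat = s⁻¹·mol.
So kat² = s⁻²·mol².
T = kg·s⁻²·A⁻¹.
So T⁻² = kg⁻²·s⁴·A².
Combining: s⁻¹·lx·kat²·T⁻² = s⁻¹ · (m⁻²·cd) · (s⁻²·mol²) · (kg⁻²·s⁴·A²) = kg⁻²·m⁻²·s·A²·mol²·cd.
The exponent of kg is -2.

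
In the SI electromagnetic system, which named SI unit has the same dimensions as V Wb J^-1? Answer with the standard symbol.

Ω

V = W/A (potential = power per current),
    = kg·m²·s⁻³·A⁻¹.
Wb = V·s (flux: a volt is a weber per second),
    = kg·m²·s⁻²·A⁻¹.
J = N·m (work = force × distance),
    = kg·m²·s⁻².
So J⁻¹ = kg⁻¹·m⁻²·s².
Combining: V·Wb·J⁻¹ = (kg·m²·s⁻³·A⁻¹) · (kg·m²·s⁻²·A⁻¹) · (kg⁻¹·m⁻²·s²) = kg·m²·s⁻³·A⁻².
kg·m²·s⁻³·A⁻² is the base-SI form of the ohm.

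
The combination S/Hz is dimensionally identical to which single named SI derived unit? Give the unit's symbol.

F

Hz = 1/s = s⁻¹ (frequency is cycles per second).
So Hz⁻¹ = s.
S = 1/Ω (conductance is reciprocal resistance),
    = kg⁻¹·m⁻²·s³·A².
Combining: Hz⁻¹·S = s · (kg⁻¹·m⁻²·s³·A²) = kg⁻¹·m⁻²·s⁴·A².
kg⁻¹·m⁻²·s⁴·A² is the base-SI form of the farad.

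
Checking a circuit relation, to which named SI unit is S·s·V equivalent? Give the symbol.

S = 1/Ω (conductance is reciprocal resistance),
    = kg⁻¹·m⁻²·s³·A².
V = W/A (potential = power per current),
    = kg·m²·s⁻³·A⁻¹.
Combining: S·s·V = (kg⁻¹·m⁻²·s³·A²) · s · (kg·m²·s⁻³·A⁻¹) = s·A.
s·A is the base-SI form of the coulomb.

C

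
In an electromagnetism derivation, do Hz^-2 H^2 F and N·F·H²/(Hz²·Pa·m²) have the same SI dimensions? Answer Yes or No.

Left side:
  Hz = s⁻¹.
  So Hz⁻² = s².
  H = kg·m²·s⁻²·A⁻².
  So H² = kg²·m⁴·s⁻⁴·A⁻⁴.
  F = kg⁻¹·m⁻²·s⁴·A².
  Combining: Hz⁻²·H²·F = s² · (kg²·m⁴·s⁻⁴·A⁻⁴) · (kg⁻¹·m⁻²·s⁴·A²) = kg·m²·s²·A⁻².
Right side:
  N = kg·m·s⁻².
  Hz = s⁻¹.
  So Hz⁻² = s².
  F = kg⁻¹·m⁻²·s⁴·A².
  Pa = kg·m⁻¹·s⁻².
  So Pa⁻¹ = kg⁻¹·m·s².
  H = kg·m²·s⁻²·A⁻².
  So H² = kg²·m⁴·s⁻⁴·A⁻⁴.
  Combining: N·Hz⁻²·F·Pa⁻¹·H²·m⁻² = (kg·m·s⁻²) · s² · (kg⁻¹·m⁻²·s⁴·A²) · (kg⁻¹·m·s²) · (kg²·m⁴·s⁻⁴·A⁻⁴) · m⁻² = kg·m²·s²·A⁻².
Both reduce to kg·m²·s²·A⁻².

Yes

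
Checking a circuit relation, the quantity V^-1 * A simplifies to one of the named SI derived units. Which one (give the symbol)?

S

V = W/A (potential = power per current),
    = kg·m²·s⁻³·A⁻¹.
So V⁻¹ = kg⁻¹·m⁻²·s³·A.
Combining: V⁻¹·A = (kg⁻¹·m⁻²·s³·A) · A = kg⁻¹·m⁻²·s³·A².
kg⁻¹·m⁻²·s³·A² is the base-SI form of the siemens.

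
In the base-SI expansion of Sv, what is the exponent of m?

Sv = J/kg (equivalent dose = energy per mass),
    = m²·s⁻².
The exponent of m is 2.

2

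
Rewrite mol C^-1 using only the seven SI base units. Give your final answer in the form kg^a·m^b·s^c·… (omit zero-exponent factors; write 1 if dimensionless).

s⁻¹·A⁻¹·mol

C = s·A.
So C⁻¹ = s⁻¹·A⁻¹.
Combining: mol·C⁻¹ = mol · (s⁻¹·A⁻¹) = s⁻¹·A⁻¹·mol.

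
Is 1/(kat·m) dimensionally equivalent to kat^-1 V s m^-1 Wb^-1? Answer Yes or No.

Yes

Left side:
  kat = s⁻¹·mol.
  So kat⁻¹ = s·mol⁻¹.
  Combining: kat⁻¹·m⁻¹ = (s·mol⁻¹) · m⁻¹ = m⁻¹·s·mol⁻¹.
Right side:
  kat = s⁻¹·mol.
  So kat⁻¹ = s·mol⁻¹.
  V = kg·m²·s⁻³·A⁻¹.
  Wb = kg·m²·s⁻²·A⁻¹.
  So Wb⁻¹ = kg⁻¹·m⁻²·s²·A.
  Combining: kat⁻¹·V·s·m⁻¹·Wb⁻¹ = (s·mol⁻¹) · (kg·m²·s⁻³·A⁻¹) · s · m⁻¹ · (kg⁻¹·m⁻²·s²·A) = m⁻¹·s·mol⁻¹.
Both reduce to m⁻¹·s·mol⁻¹.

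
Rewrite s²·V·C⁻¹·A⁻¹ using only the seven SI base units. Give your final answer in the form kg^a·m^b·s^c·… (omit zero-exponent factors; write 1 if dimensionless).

V = W/A (potential = power per current),
    = kg·m²·s⁻³·A⁻¹.
C = A·s = s·A (charge = current × time).
So C⁻¹ = s⁻¹·A⁻¹.
Combining: s²·V·C⁻¹·A⁻¹ = s² · (kg·m²·s⁻³·A⁻¹) · (s⁻¹·A⁻¹) · A⁻¹ = kg·m²·s⁻²·A⁻³.

kg·m²·s⁻²·A⁻³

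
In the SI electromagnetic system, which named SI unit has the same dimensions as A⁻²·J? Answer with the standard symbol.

J = N·m (work = force × distance),
    = kg·m²·s⁻².
Combining: A⁻²·J = A⁻² · (kg·m²·s⁻²) = kg·m²·s⁻²·A⁻².
kg·m²·s⁻²·A⁻² is the base-SI form of the henry.

H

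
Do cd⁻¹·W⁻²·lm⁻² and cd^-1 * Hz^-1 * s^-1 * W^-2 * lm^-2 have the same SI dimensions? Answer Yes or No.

Left side:
  W = J/s (power = energy per time),
      = kg·m²·s⁻³.
  So W⁻² = kg⁻²·m⁻⁴·s⁶.
  lm = cd·sr = cd (luminous flux; sr is dimensionless).
  So lm⁻² = cd⁻².
  Combining: cd⁻¹·W⁻²·lm⁻² = cd⁻¹ · (kg⁻²·m⁻⁴·s⁶) · cd⁻² = kg⁻²·m⁻⁴·s⁶·cd⁻³.
Right side:
  Hz = 1/s = s⁻¹ (frequency is cycles per second).
  So Hz⁻¹ = s.
  W = J/s (power = energy per time),
      = kg·m²·s⁻³.
  So W⁻² = kg⁻²·m⁻⁴·s⁶.
  lm = cd·sr = cd (luminous flux; sr is dimensionless).
  So lm⁻² = cd⁻².
  Combining: cd⁻¹·Hz⁻¹·s⁻¹·W⁻²·lm⁻² = cd⁻¹ · s · s⁻¹ · (kg⁻²·m⁻⁴·s⁶) · cd⁻² = kg⁻²·m⁻⁴·s⁶·cd⁻³.
Both reduce to kg⁻²·m⁻⁴·s⁶·cd⁻³.

Yes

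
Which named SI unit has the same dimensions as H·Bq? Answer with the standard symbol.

Ω

H = kg·m²·s⁻²·A⁻².
Bq = s⁻¹.
Combining: H·Bq = (kg·m²·s⁻²·A⁻²) · s⁻¹ = kg·m²·s⁻³·A⁻².
kg·m²·s⁻³·A⁻² is the base-SI form of the ohm.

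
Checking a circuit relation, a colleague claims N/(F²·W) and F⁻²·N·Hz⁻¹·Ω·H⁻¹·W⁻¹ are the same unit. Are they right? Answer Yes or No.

Left side:
  N = kg·m·s⁻².
  F = kg⁻¹·m⁻²·s⁴·A².
  So F⁻² = kg²·m⁴·s⁻⁸·A⁻⁴.
  W = kg·m²·s⁻³.
  So W⁻¹ = kg⁻¹·m⁻²·s³.
  Combining: N·F⁻²·W⁻¹ = (kg·m·s⁻²) · (kg²·m⁴·s⁻⁸·A⁻⁴) · (kg⁻¹·m⁻²·s³) = kg²·m³·s⁻⁷·A⁻⁴.
Right side:
  F = C/V (capacitance = charge per voltage),
      = A·s/(kg·m²·s⁻³·A⁻¹) (substituting C and V),
      = kg⁻¹·m⁻²·s⁴·A².
  So F⁻² = kg²·m⁴·s⁻⁸·A⁻⁴.
  N = kg·m/s² = kg·m·s⁻² (force = mass × acceleration).
  Hz = 1/s = s⁻¹ (frequency is cycles per second).
  So Hz⁻¹ = s.
  Ω = V/A (resistance = voltage per current),
      = kg·m²·s⁻³·A⁻².
  H = Wb/A (inductance = flux per current),
      = kg·m²·s⁻²·A⁻².
  So H⁻¹ = kg⁻¹·m⁻²·s²·A².
  W = J/s (power = energy per time),
      = kg·m²·s⁻³.
  So W⁻¹ = kg⁻¹·m⁻²·s³.
  Combining: F⁻²·N·Hz⁻¹·Ω·H⁻¹·W⁻¹ = (kg²·m⁴·s⁻⁸·A⁻⁴) · (kg·m·s⁻²) · s · (kg·m²·s⁻³·A⁻²) · (kg⁻¹·m⁻²·s²·A²) · (kg⁻¹·m⁻²·s³) = kg²·m³·s⁻⁷·A⁻⁴.
Both reduce to kg²·m³·s⁻⁷·A⁻⁴.

Yes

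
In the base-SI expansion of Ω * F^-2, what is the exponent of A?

-6

Ω = kg·m²·s⁻³·A⁻².
F = kg⁻¹·m⁻²·s⁴·A².
So F⁻² = kg²·m⁴·s⁻⁸·A⁻⁴.
Combining: Ω·F⁻² = (kg·m²·s⁻³·A⁻²) · (kg²·m⁴·s⁻⁸·A⁻⁴) = kg³·m⁶·s⁻¹¹·A⁻⁶.
The exponent of A is -6.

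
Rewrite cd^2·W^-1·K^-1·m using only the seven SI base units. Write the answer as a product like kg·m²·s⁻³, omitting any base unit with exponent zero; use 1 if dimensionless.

kg⁻¹·m⁻¹·s³·K⁻¹·cd²

W = J/s (power = energy per time),
    = kg·m²·s⁻³.
So W⁻¹ = kg⁻¹·m⁻²·s³.
Combining: cd²·W⁻¹·K⁻¹·m = cd² · (kg⁻¹·m⁻²·s³) · K⁻¹ · m = kg⁻¹·m⁻¹·s³·K⁻¹·cd².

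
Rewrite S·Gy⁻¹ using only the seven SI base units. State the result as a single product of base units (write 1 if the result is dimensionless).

S = 1/Ω (conductance is reciprocal resistance),
    = kg⁻¹·m⁻²·s³·A².
Gy = J/kg (absorbed dose = energy per mass),
    = m²·s⁻².
So Gy⁻¹ = m⁻²·s².
Combining: S·Gy⁻¹ = (kg⁻¹·m⁻²·s³·A²) · (m⁻²·s²) = kg⁻¹·m⁻⁴·s⁵·A².

kg⁻¹·m⁻⁴·s⁵·A²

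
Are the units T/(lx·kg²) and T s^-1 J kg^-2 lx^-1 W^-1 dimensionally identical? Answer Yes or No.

Yes

Left side:
  lx = m⁻²·cd.
  So lx⁻¹ = m²·cd⁻¹.
  T = kg·s⁻²·A⁻¹.
  Combining: lx⁻¹·T·kg⁻² = (m²·cd⁻¹) · (kg·s⁻²·A⁻¹) · kg⁻² = kg⁻¹·m²·s⁻²·A⁻¹·cd⁻¹.
Right side:
  T = Wb/m² (flux density = flux per area),
      = kg·s⁻²·A⁻¹.
  J = N·m (work = force × distance),
      = kg·m²·s⁻².
  lx = lm/m² (illuminance = luminous flux per area),
      = m⁻²·cd.
  So lx⁻¹ = m²·cd⁻¹.
  W = J/s (power = energy per time),
      = kg·m²·s⁻³.
  So W⁻¹ = kg⁻¹·m⁻²·s³.
  Combining: T·s⁻¹·J·kg⁻²·lx⁻¹·W⁻¹ = (kg·s⁻²·A⁻¹) · s⁻¹ · (kg·m²·s⁻²) · kg⁻² · (m²·cd⁻¹) · (kg⁻¹·m⁻²·s³) = kg⁻¹·m²·s⁻²·A⁻¹·cd⁻¹.
Both reduce to kg⁻¹·m²·s⁻²·A⁻¹·cd⁻¹.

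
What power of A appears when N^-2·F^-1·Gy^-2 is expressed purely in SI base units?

-2

N = kg·m/s² = kg·m·s⁻² (force = mass × acceleration).
So N⁻² = kg⁻²·m⁻²·s⁴.
F = C/V (capacitance = charge per voltage),
    = A·s/(kg·m²·s⁻³·A⁻¹) (substituting C and V),
    = kg⁻¹·m⁻²·s⁴·A².
So F⁻¹ = kg·m²·s⁻⁴·A⁻².
Gy = J/kg (absorbed dose = energy per mass),
    = m²·s⁻².
So Gy⁻² = m⁻⁴·s⁴.
Combining: N⁻²·F⁻¹·Gy⁻² = (kg⁻²·m⁻²·s⁴) · (kg·m²·s⁻⁴·A⁻²) · (m⁻⁴·s⁴) = kg⁻¹·m⁻⁴·s⁴·A⁻².
The exponent of A is -2.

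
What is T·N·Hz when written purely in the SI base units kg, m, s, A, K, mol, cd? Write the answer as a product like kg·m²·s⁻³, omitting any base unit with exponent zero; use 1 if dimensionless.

kg²·m·s⁻⁵·A⁻¹

T = Wb/m² (flux density = flux per area),
    = kg·s⁻²·A⁻¹.
N = kg·m/s² = kg·m·s⁻² (force = mass × acceleration).
Hz = 1/s = s⁻¹ (frequency is cycles per second).
Combining: T·N·Hz = (kg·s⁻²·A⁻¹) · (kg·m·s⁻²) · s⁻¹ = kg²·m·s⁻⁵·A⁻¹.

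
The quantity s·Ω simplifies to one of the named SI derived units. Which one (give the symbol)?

H

Ω = V/A (resistance = voltage per current),
    = kg·m²·s⁻³·A⁻².
Combining: s·Ω = s · (kg·m²·s⁻³·A⁻²) = kg·m²·s⁻²·A⁻².
kg·m²·s⁻²·A⁻² is the base-SI form of the henry.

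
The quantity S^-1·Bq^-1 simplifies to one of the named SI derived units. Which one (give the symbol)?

S = 1/Ω (conductance is reciprocal resistance),
    = kg⁻¹·m⁻²·s³·A².
So S⁻¹ = kg·m²·s⁻³·A⁻².
Bq = 1/s = s⁻¹ (activity is decays per second).
So Bq⁻¹ = s.
Combining: S⁻¹·Bq⁻¹ = (kg·m²·s⁻³·A⁻²) · s = kg·m²·s⁻²·A⁻².
kg·m²·s⁻²·A⁻² is the base-SI form of the henry.

H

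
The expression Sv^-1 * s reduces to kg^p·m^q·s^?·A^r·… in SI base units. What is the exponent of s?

3

Sv = J/kg (equivalent dose = energy per mass),
    = m²·s⁻².
So Sv⁻¹ = m⁻²·s².
Combining: Sv⁻¹·s = (m⁻²·s²) · s = m⁻²·s³.
The exponent of s is 3.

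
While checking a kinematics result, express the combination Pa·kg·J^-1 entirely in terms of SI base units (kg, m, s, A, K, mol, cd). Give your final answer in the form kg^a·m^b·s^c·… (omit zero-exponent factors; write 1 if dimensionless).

kg·m⁻³

Pa = kg·m⁻¹·s⁻².
J = kg·m²·s⁻².
So J⁻¹ = kg⁻¹·m⁻²·s².
Combining: Pa·kg·J⁻¹ = (kg·m⁻¹·s⁻²) · kg · (kg⁻¹·m⁻²·s²) = kg·m⁻³.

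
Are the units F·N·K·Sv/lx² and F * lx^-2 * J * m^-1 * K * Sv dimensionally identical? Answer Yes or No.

Yes

Left side:
  F = C/V (capacitance = charge per voltage),
      = A·s/(kg·m²·s⁻³·A⁻¹) (substituting C and V),
      = kg⁻¹·m⁻²·s⁴·A².
  N = kg·m/s² = kg·m·s⁻² (force = mass × acceleration).
  lx = lm/m² (illuminance = luminous flux per area),
      = m⁻²·cd.
  So lx⁻² = m⁴·cd⁻².
  Sv = J/kg (equivalent dose = energy per mass),
      = m²·s⁻².
  Combining: F·N·lx⁻²·K·Sv = (kg⁻¹·m⁻²·s⁴·A²) · (kg·m·s⁻²) · (m⁴·cd⁻²) · K · (m²·s⁻²) = m⁵·A²·K·cd⁻².
Right side:
  F = C/V (capacitance = charge per voltage),
      = A·s/(kg·m²·s⁻³·A⁻¹) (substituting C and V),
      = kg⁻¹·m⁻²·s⁴·A².
  lx = lm/m² (illuminance = luminous flux per area),
      = m⁻²·cd.
  So lx⁻² = m⁴·cd⁻².
  J = N·m (work = force × distance),
      = kg·m²·s⁻².
  Sv = J/kg (equivalent dose = energy per mass),
      = m²·s⁻².
  Combining: F·lx⁻²·J·m⁻¹·K·Sv = (kg⁻¹·m⁻²·s⁴·A²) · (m⁴·cd⁻²) · (kg·m²·s⁻²) · m⁻¹ · K · (m²·s⁻²) = m⁵·A²·K·cd⁻².
Both reduce to m⁵·A²·K·cd⁻².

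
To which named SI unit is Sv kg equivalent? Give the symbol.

Sv = J/kg (equivalent dose = energy per mass),
    = m²·s⁻².
Combining: Sv·kg = (m²·s⁻²) · kg = kg·m²·s⁻².
kg·m²·s⁻² is the base-SI form of the joule.

J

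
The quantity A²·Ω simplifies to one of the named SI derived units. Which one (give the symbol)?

Ω = V/A (resistance = voltage per current),
    = kg·m²·s⁻³·A⁻².
Combining: A²·Ω = A² · (kg·m²·s⁻³·A⁻²) = kg·m²·s⁻³.
kg·m²·s⁻³ is the base-SI form of the watt.

W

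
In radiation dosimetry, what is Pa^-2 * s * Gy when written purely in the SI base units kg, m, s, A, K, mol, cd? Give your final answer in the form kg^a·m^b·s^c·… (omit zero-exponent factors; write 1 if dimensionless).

Pa = N/m² (pressure = force per area),
    = kg·m⁻¹·s⁻².
So Pa⁻² = kg⁻²·m²·s⁴.
Gy = J/kg (absorbed dose = energy per mass),
    = m²·s⁻².
Combining: Pa⁻²·s·Gy = (kg⁻²·m²·s⁴) · s · (m²·s⁻²) = kg⁻²·m⁴·s³.

kg⁻²·m⁴·s³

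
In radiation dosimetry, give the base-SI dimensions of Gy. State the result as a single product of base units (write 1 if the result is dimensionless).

m²·s⁻²

Gy = J/kg (absorbed dose = energy per mass),
    = m²·s⁻².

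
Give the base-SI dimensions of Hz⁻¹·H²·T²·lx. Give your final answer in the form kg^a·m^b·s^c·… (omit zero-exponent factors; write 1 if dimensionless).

kg⁴·m²·s⁻⁷·A⁻⁶·cd

Hz = 1/s = s⁻¹ (frequency is cycles per second).
So Hz⁻¹ = s.
H = Wb/A (inductance = flux per current),
    = kg·m²·s⁻²·A⁻².
So H² = kg²·m⁴·s⁻⁴·A⁻⁴.
T = Wb/m² (flux density = flux per area),
    = kg·s⁻²·A⁻¹.
So T² = kg²·s⁻⁴·A⁻².
lx = lm/m² (illuminance = luminous flux per area),
    = m⁻²·cd.
Combining: Hz⁻¹·H²·T²·lx = s · (kg²·m⁴·s⁻⁴·A⁻⁴) · (kg²·s⁻⁴·A⁻²) · (m⁻²·cd) = kg⁴·m²·s⁻⁷·A⁻⁶·cd.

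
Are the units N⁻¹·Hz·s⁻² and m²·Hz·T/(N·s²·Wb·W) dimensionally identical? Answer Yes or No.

No

Left side:
  N = kg·m/s² = kg·m·s⁻² (force = mass × acceleration).
  So N⁻¹ = kg⁻¹·m⁻¹·s².
  Hz = 1/s = s⁻¹ (frequency is cycles per second).
  Combining: N⁻¹·Hz·s⁻² = (kg⁻¹·m⁻¹·s²) · s⁻¹ · s⁻² = kg⁻¹·m⁻¹·s⁻¹.
Right side:
  Hz = 1/s = s⁻¹ (frequency is cycles per second).
  N = kg·m/s² = kg·m·s⁻² (force = mass × acceleration).
  So N⁻¹ = kg⁻¹·m⁻¹·s².
  T = Wb/m² (flux density = flux per area),
      = kg·s⁻²·A⁻¹.
  Wb = V·s (flux: a volt is a weber per second),
      = kg·m²·s⁻²·A⁻¹.
  So Wb⁻¹ = kg⁻¹·m⁻²·s²·A.
  W = J/s (power = energy per time),
      = kg·m²·s⁻³.
  So W⁻¹ = kg⁻¹·m⁻²·s³.
  Combining: m²·Hz·N⁻¹·T·s⁻²·Wb⁻¹·W⁻¹ = m² · s⁻¹ · (kg⁻¹·m⁻¹·s²) · (kg·s⁻²·A⁻¹) · s⁻² · (kg⁻¹·m⁻²·s²·A) · (kg⁻¹·m⁻²·s³) = kg⁻²·m⁻³·s².
Left is kg⁻¹·m⁻¹·s⁻¹; right is kg⁻²·m⁻³·s² — different.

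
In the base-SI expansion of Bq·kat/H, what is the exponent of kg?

-1

Bq = 1/s = s⁻¹ (activity is decays per second).
kat = mol/s = s⁻¹·mol (catalytic activity).
H = Wb/A (inductance = flux per current),
    = kg·m²·s⁻²·A⁻².
So H⁻¹ = kg⁻¹·m⁻²·s²·A².
Combining: Bq·kat·H⁻¹ = s⁻¹ · (s⁻¹·mol) · (kg⁻¹·m⁻²·s²·A²) = kg⁻¹·m⁻²·A²·mol.
The exponent of kg is -1.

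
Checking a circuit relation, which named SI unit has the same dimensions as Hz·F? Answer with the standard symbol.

Hz = s⁻¹.
F = kg⁻¹·m⁻²·s⁴·A².
Combining: Hz·F = s⁻¹ · (kg⁻¹·m⁻²·s⁴·A²) = kg⁻¹·m⁻²·s³·A².
kg⁻¹·m⁻²·s³·A² is the base-SI form of the siemens.

S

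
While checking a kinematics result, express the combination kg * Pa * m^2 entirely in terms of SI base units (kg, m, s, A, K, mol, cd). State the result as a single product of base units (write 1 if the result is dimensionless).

Pa = N/m² (pressure = force per area),
    = kg·m⁻¹·s⁻².
Combining: kg·Pa·m² = kg · (kg·m⁻¹·s⁻²) · m² = kg²·m·s⁻².

kg²·m·s⁻²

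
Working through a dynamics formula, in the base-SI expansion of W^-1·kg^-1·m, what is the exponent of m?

-1

W = kg·m²·s⁻³.
So W⁻¹ = kg⁻¹·m⁻²·s³.
Combining: W⁻¹·kg⁻¹·m = (kg⁻¹·m⁻²·s³) · kg⁻¹ · m = kg⁻²·m⁻¹·s³.
The exponent of m is -1.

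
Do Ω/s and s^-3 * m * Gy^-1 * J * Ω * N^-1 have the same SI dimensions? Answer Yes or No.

Yes

Left side:
  Ω = kg·m²·s⁻³·A⁻².
  Combining: Ω·s⁻¹ = (kg·m²·s⁻³·A⁻²) · s⁻¹ = kg·m²·s⁻⁴·A⁻².
Right side:
  Gy = J/kg (absorbed dose = energy per mass),
      = m²·s⁻².
  So Gy⁻¹ = m⁻²·s².
  J = N·m (work = force × distance),
      = kg·m²·s⁻².
  Ω = V/A (resistance = voltage per current),
      = kg·m²·s⁻³·A⁻².
  N = kg·m/s² = kg·m·s⁻² (force = mass × acceleration).
  So N⁻¹ = kg⁻¹·m⁻¹·s².
  Combining: s⁻³·m·Gy⁻¹·J·Ω·N⁻¹ = s⁻³ · m · (m⁻²·s²) · (kg·m²·s⁻²) · (kg·m²·s⁻³·A⁻²) · (kg⁻¹·m⁻¹·s²) = kg·m²·s⁻⁴·A⁻².
Both reduce to kg·m²·s⁻⁴·A⁻².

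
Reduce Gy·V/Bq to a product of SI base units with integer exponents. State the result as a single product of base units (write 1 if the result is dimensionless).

Gy = J/kg (absorbed dose = energy per mass),
    = m²·s⁻².
Bq = 1/s = s⁻¹ (activity is decays per second).
So Bq⁻¹ = s.
V = W/A (potential = power per current),
    = kg·m²·s⁻³·A⁻¹.
Combining: Gy·Bq⁻¹·V = (m²·s⁻²) · s · (kg·m²·s⁻³·A⁻¹) = kg·m⁴·s⁻⁴·A⁻¹.

kg·m⁴·s⁻⁴·A⁻¹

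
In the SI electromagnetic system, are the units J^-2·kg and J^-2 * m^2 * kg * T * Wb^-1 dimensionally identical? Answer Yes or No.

Yes

Left side:
  J = N·m (work = force × distance),
      = kg·m²·s⁻².
  So J⁻² = kg⁻²·m⁻⁴·s⁴.
  Combining: J⁻²·kg = (kg⁻²·m⁻⁴·s⁴) · kg = kg⁻¹·m⁻⁴·s⁴.
Right side:
  J = N·m (work = force × distance),
      = kg·m²·s⁻².
  So J⁻² = kg⁻²·m⁻⁴·s⁴.
  T = Wb/m² (flux density = flux per area),
      = kg·s⁻²·A⁻¹.
  Wb = V·s (flux: a volt is a weber per second),
      = kg·m²·s⁻²·A⁻¹.
  So Wb⁻¹ = kg⁻¹·m⁻²·s²·A.
  Combining: J⁻²·m²·kg·T·Wb⁻¹ = (kg⁻²·m⁻⁴·s⁴) · m² · kg · (kg·s⁻²·A⁻¹) · (kg⁻¹·m⁻²·s²·A) = kg⁻¹·m⁻⁴·s⁴.
Both reduce to kg⁻¹·m⁻⁴·s⁴.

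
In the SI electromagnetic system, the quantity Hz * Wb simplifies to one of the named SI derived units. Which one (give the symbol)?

V

Hz = 1/s = s⁻¹ (frequency is cycles per second).
Wb = V·s (flux: a volt is a weber per second),
    = kg·m²·s⁻²·A⁻¹.
Combining: Hz·Wb = s⁻¹ · (kg·m²·s⁻²·A⁻¹) = kg·m²·s⁻³·A⁻¹.
kg·m²·s⁻³·A⁻¹ is the base-SI form of the volt.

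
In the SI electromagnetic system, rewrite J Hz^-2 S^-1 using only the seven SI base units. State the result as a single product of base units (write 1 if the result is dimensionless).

J = N·m (work = force × distance),
    = kg·m²·s⁻².
Hz = 1/s = s⁻¹ (frequency is cycles per second).
So Hz⁻² = s².
S = 1/Ω (conductance is reciprocal resistance),
    = kg⁻¹·m⁻²·s³·A².
So S⁻¹ = kg·m²·s⁻³·A⁻².
Combining: J·Hz⁻²·S⁻¹ = (kg·m²·s⁻²) · s² · (kg·m²·s⁻³·A⁻²) = kg²·m⁴·s⁻³·A⁻².

kg²·m⁴·s⁻³·A⁻²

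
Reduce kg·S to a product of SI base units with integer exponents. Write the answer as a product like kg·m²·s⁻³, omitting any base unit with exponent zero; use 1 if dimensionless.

m⁻²·s³·A²

S = kg⁻¹·m⁻²·s³·A².
Combining: kg·S = kg · (kg⁻¹·m⁻²·s³·A²) = m⁻²·s³·A².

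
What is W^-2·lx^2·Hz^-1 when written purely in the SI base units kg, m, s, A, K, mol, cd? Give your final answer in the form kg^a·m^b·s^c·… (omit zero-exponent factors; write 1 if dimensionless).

kg⁻²·m⁻⁸·s⁷·cd²

W = J/s (power = energy per time),
    = kg·m²·s⁻³.
So W⁻² = kg⁻²·m⁻⁴·s⁶.
lx = lm/m² (illuminance = luminous flux per area),
    = m⁻²·cd.
So lx² = m⁻⁴·cd².
Hz = 1/s = s⁻¹ (frequency is cycles per second).
So Hz⁻¹ = s.
Combining: W⁻²·lx²·Hz⁻¹ = (kg⁻²·m⁻⁴·s⁶) · (m⁻⁴·cd²) · s = kg⁻²·m⁻⁸·s⁷·cd².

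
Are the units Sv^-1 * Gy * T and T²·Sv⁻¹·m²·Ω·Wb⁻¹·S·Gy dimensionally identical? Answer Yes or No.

Yes

Left side:
  Sv = J/kg (equivalent dose = energy per mass),
      = m²·s⁻².
  So Sv⁻¹ = m⁻²·s².
  Gy = J/kg (absorbed dose = energy per mass),
      = m²·s⁻².
  T = Wb/m² (flux density = flux per area),
      = kg·s⁻²·A⁻¹.
  Combining: Sv⁻¹·Gy·T = (m⁻²·s²) · (m²·s⁻²) · (kg·s⁻²·A⁻¹) = kg·s⁻²·A⁻¹.
Right side:
  T = kg·s⁻²·A⁻¹.
  So T² = kg²·s⁻⁴·A⁻².
  Sv = m²·s⁻².
  So Sv⁻¹ = m⁻²·s².
  Ω = kg·m²·s⁻³·A⁻².
  Wb = kg·m²·s⁻²·A⁻¹.
  So Wb⁻¹ = kg⁻¹·m⁻²·s²·A.
  S = kg⁻¹·m⁻²·s³·A².
  Gy = m²·s⁻².
  Combining: T²·Sv⁻¹·m²·Ω·Wb⁻¹·S·Gy = (kg²·s⁻⁴·A⁻²) · (m⁻²·s²) · m² · (kg·m²·s⁻³·A⁻²) · (kg⁻¹·m⁻²·s²·A) · (kg⁻¹·m⁻²·s³·A²) · (m²·s⁻²) = kg·s⁻²·A⁻¹.
Both reduce to kg·s⁻²·A⁻¹.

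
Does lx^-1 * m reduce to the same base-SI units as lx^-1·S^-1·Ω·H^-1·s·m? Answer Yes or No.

Left side:
  lx = lm/m² (illuminance = luminous flux per area),
      = m⁻²·cd.
  So lx⁻¹ = m²·cd⁻¹.
  Combining: lx⁻¹·m = (m²·cd⁻¹) · m = m³·cd⁻¹.
Right side:
  lx = m⁻²·cd.
  So lx⁻¹ = m²·cd⁻¹.
  S = kg⁻¹·m⁻²·s³·A².
  So S⁻¹ = kg·m²·s⁻³·A⁻².
  Ω = kg·m²·s⁻³·A⁻².
  H = kg·m²·s⁻²·A⁻².
  So H⁻¹ = kg⁻¹·m⁻²·s²·A².
  Combining: lx⁻¹·S⁻¹·Ω·H⁻¹·s·m = (m²·cd⁻¹) · (kg·m²·s⁻³·A⁻²) · (kg·m²·s⁻³·A⁻²) · (kg⁻¹·m⁻²·s²·A²) · s · m = kg·m⁵·s⁻³·A⁻²·cd⁻¹.
Left is m³·cd⁻¹; right is kg·m⁵·s⁻³·A⁻²·cd⁻¹ — different.

No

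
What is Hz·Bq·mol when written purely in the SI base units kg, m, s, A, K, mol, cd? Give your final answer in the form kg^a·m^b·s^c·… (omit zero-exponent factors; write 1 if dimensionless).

s⁻²·mol

Hz = 1/s = s⁻¹ (frequency is cycles per second).
Bq = 1/s = s⁻¹ (activity is decays per second).
Combining: Hz·Bq·mol = s⁻¹ · s⁻¹ · mol = s⁻²·mol.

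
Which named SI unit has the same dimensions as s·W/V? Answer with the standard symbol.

C

V = W/A (potential = power per current),
    = kg·m²·s⁻³·A⁻¹.
So V⁻¹ = kg⁻¹·m⁻²·s³·A.
W = J/s (power = energy per time),
    = kg·m²·s⁻³.
Combining: V⁻¹·s·W = (kg⁻¹·m⁻²·s³·A) · s · (kg·m²·s⁻³) = s·A.
s·A is the base-SI form of the coulomb.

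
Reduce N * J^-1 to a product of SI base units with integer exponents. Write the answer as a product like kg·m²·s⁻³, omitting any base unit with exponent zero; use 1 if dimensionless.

m⁻¹

N = kg·m/s² = kg·m·s⁻² (force = mass × acceleration).
J = N·m (work = force × distance),
    = kg·m²·s⁻².
So J⁻¹ = kg⁻¹·m⁻²·s².
Combining: N·J⁻¹ = (kg·m·s⁻²) · (kg⁻¹·m⁻²·s²) = m⁻¹.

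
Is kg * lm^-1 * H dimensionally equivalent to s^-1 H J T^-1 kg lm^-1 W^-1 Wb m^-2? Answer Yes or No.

Left side:
  lm = cd.
  So lm⁻¹ = cd⁻¹.
  H = kg·m²·s⁻²·A⁻².
  Combining: kg·lm⁻¹·H = kg · cd⁻¹ · (kg·m²·s⁻²·A⁻²) = kg²·m²·s⁻²·A⁻²·cd⁻¹.
Right side:
  H = Wb/A (inductance = flux per current),
      = kg·m²·s⁻²·A⁻².
  J = N·m (work = force × distance),
      = kg·m²·s⁻².
  T = Wb/m² (flux density = flux per area),
      = kg·s⁻²·A⁻¹.
  So T⁻¹ = kg⁻¹·s²·A.
  lm = cd·sr = cd (luminous flux; sr is dimensionless).
  So lm⁻¹ = cd⁻¹.
  W = J/s (power = energy per time),
      = kg·m²·s⁻³.
  So W⁻¹ = kg⁻¹·m⁻²·s³.
  Wb = V·s (flux: a volt is a weber per second),
      = kg·m²·s⁻²·A⁻¹.
  Combining: s⁻¹·H·J·T⁻¹·kg·lm⁻¹·W⁻¹·Wb·m⁻² = s⁻¹ · (kg·m²·s⁻²·A⁻²) · (kg·m²·s⁻²) · (kg⁻¹·s²·A) · kg · cd⁻¹ · (kg⁻¹·m⁻²·s³) · (kg·m²·s⁻²·A⁻¹) · m⁻² = kg²·m²·s⁻²·A⁻²·cd⁻¹.
Both reduce to kg²·m²·s⁻²·A⁻²·cd⁻¹.

Yes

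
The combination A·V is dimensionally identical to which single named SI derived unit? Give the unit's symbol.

V = kg·m²·s⁻³·A⁻¹.
Combining: A·V = A · (kg·m²·s⁻³·A⁻¹) = kg·m²·s⁻³.
kg·m²·s⁻³ is the base-SI form of the watt.

W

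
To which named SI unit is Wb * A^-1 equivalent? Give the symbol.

Wb = kg·m²·s⁻²·A⁻¹.
Combining: Wb·A⁻¹ = (kg·m²·s⁻²·A⁻¹) · A⁻¹ = kg·m²·s⁻²·A⁻².
kg·m²·s⁻²·A⁻² is the base-SI form of the henry.

H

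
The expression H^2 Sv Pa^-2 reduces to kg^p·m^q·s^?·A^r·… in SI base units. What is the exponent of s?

H = Wb/A (inductance = flux per current),
    = kg·m²·s⁻²·A⁻².
So H² = kg²·m⁴·s⁻⁴·A⁻⁴.
Sv = J/kg (equivalent dose = energy per mass),
    = m²·s⁻².
Pa = N/m² (pressure = force per area),
    = kg·m⁻¹·s⁻².
So Pa⁻² = kg⁻²·m²·s⁴.
Combining: H²·Sv·Pa⁻² = (kg²·m⁴·s⁻⁴·A⁻⁴) · (m²·s⁻²) · (kg⁻²·m²·s⁴) = m⁸·s⁻²·A⁻⁴.
The exponent of s is -2.

-2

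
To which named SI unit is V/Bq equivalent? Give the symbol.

V = W/A (potential = power per current),
    = kg·m²·s⁻³·A⁻¹.
Bq = 1/s = s⁻¹ (activity is decays per second).
So Bq⁻¹ = s.
Combining: V·Bq⁻¹ = (kg·m²·s⁻³·A⁻¹) · s = kg·m²·s⁻²·A⁻¹.
kg·m²·s⁻²·A⁻¹ is the base-SI form of the weber.

Wb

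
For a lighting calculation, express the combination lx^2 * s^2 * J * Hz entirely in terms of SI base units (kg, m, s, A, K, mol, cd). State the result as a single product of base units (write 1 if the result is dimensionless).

kg·m⁻²·s⁻¹·cd²

lx = lm/m² (illuminance = luminous flux per area),
    = m⁻²·cd.
So lx² = m⁻⁴·cd².
J = N·m (work = force × distance),
    = kg·m²·s⁻².
Hz = 1/s = s⁻¹ (frequency is cycles per second).
Combining: lx²·s²·J·Hz = (m⁻⁴·cd²) · s² · (kg·m²·s⁻²) · s⁻¹ = kg·m⁻²·s⁻¹·cd².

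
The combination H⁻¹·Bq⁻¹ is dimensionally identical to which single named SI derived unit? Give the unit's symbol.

H = kg·m²·s⁻²·A⁻².
So H⁻¹ = kg⁻¹·m⁻²·s²·A².
Bq = s⁻¹.
So Bq⁻¹ = s.
Combining: H⁻¹·Bq⁻¹ = (kg⁻¹·m⁻²·s²·A²) · s = kg⁻¹·m⁻²·s³·A².
kg⁻¹·m⁻²·s³·A² is the base-SI form of the siemens.

S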